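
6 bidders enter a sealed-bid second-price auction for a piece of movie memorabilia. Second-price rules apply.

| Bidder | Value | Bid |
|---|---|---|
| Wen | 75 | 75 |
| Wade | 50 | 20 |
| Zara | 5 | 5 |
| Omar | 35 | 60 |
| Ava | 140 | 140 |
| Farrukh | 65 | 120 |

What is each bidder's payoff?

Payoffs: Wen 0, Wade 0, Zara 0, Omar 0, Ava 20, Farrukh 0.

Ordered from highest: Ava 140; Farrukh 120; Wen 75; Omar 60; Wade 20; Zara 5.
Ava has the top bid and wins; the price is the second-highest bid, 120.
Ava's payoff = 140 − 120 = 20. All other bidders lose, so their payoff is 0.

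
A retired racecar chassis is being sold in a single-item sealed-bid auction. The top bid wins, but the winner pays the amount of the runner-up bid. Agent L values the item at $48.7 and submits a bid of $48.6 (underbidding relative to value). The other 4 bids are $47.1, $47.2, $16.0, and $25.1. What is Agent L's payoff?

Highest competing bid: $47.2.
Agent L's bid $48.6 is the highest overall, so Agent L wins and pays the second-highest bid, $47.2.
Payoff = value − price = $48.7 − $47.2 = $1.5.

$1.5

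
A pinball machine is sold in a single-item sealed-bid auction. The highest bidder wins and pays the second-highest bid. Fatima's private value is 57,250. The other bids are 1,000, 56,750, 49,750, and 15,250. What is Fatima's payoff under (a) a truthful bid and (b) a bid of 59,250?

Truthful: 500; alternative: 500.

The highest competing bid is 56,750.
Bidding truthfully at 57,250: Fatima has the top bid, wins, and pays the second-highest bid 56,750. Payoff = 57,250 − 56,750 = 500.
Bidding 59,250: Fatima has the top bid, wins, and pays the second-highest bid 56,750. Payoff = 57,250 − 56,750 = 500.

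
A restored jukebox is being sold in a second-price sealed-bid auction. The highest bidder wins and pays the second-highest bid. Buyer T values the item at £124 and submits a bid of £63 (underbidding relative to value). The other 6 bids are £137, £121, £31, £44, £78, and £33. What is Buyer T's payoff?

Highest competing bid: £137.
Buyer T's bid £63 is not the highest, so Buyer T loses, pays nothing, and earns zero payoff.

Payoff = £0.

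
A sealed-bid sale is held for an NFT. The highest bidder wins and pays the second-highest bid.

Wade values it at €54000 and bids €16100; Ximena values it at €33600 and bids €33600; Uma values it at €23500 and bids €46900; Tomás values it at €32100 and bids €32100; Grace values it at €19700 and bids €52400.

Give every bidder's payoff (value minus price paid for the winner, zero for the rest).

Bids in descending order: Grace €52400 > Uma €46900 > Ximena €33600 > Tomás €32100 > Wade €16100.
Grace has the top bid and wins; the price is the second-highest bid, €46900.
Grace's payoff = €19700 − €46900 = -€27200. All other bidders lose, so their payoff is 0.

Wade €0, Ximena €0, Uma €0, Tomás €0, Grace -€27200.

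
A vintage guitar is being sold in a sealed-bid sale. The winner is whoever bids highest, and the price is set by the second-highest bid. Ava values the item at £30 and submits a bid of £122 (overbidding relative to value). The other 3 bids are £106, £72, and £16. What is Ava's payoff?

Highest competing bid: £106.
Ava's bid £122 is the highest overall, so Ava wins and pays the second-highest bid, £106.
Payoff = value − price = £30 − £106 = -£76.

Payoff = -£76.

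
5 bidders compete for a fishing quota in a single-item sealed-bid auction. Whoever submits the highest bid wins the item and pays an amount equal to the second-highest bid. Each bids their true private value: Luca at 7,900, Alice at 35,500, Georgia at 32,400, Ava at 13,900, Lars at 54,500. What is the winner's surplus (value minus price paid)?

Ordered from highest: Lars 54,500, then Alice 35,500, then Georgia 32,400, then Ava 13,900, then Luca 7,900.
Lars wins with the top bid and pays the second-highest, 35,500.
Surplus = 54,500 − 35,500 = 19,000.

Winner's surplus: 19,000.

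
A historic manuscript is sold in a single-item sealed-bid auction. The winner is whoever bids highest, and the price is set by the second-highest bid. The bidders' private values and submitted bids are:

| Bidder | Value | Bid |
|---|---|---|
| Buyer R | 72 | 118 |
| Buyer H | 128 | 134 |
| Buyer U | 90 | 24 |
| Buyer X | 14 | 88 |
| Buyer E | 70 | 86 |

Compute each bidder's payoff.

Ordered from highest: Buyer H 134 > Buyer R 118 > Buyer X 88 > Buyer E 86 > Buyer U 24.
Buyer H has the top bid and wins; the price is the second-highest bid, 118.
Buyer H's payoff = 128 − 118 = 10. All other bidders lose, so their payoff is 0.

Payoffs: Buyer R 0, Buyer H 10, Buyer U 0, Buyer X 0, Buyer E 0.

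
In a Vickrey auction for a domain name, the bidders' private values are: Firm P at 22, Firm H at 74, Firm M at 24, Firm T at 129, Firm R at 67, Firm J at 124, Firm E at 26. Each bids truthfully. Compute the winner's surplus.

Ordered from highest: Firm T 129; Firm J 124; Firm H 74; Firm R 67; Firm E 26; Firm M 24; Firm P 22.
Firm T wins with the top bid and pays the second-highest, 124.
Surplus = 129 − 124 = 5.

Winner's surplus: 5.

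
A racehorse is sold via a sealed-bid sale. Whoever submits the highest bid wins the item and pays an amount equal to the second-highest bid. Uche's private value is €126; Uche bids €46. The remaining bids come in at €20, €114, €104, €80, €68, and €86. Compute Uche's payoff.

Highest competing bid: €114.
Uche's bid €46 is not the highest, so Uche loses, pays nothing, and earns zero payoff.

Uche's payoff: €0.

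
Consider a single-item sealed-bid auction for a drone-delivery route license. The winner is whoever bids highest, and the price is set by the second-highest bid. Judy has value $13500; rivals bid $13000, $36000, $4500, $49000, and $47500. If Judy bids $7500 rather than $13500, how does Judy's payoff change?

The highest competing bid is $49000.
Bidding truthfully at $13500: the top bid is $49000 (a rival), so Judy loses. Payoff = $0.
Bidding $7500: the top bid is $49000 (a rival), so Judy loses. Payoff = $0.
Change = $0 − $0 = $0.

Change in payoff: $0.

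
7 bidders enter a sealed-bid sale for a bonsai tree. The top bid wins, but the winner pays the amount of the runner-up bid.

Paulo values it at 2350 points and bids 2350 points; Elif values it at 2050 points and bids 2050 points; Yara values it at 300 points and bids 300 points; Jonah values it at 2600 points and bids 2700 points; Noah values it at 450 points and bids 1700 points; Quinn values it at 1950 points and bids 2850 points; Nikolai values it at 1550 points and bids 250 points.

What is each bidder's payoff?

Sorted high to low: Quinn 2850 points, then Jonah 2700 points, then Paulo 2350 points, then Elif 2050 points, then Noah 1700 points, then Yara 300 points, then Nikolai 250 points.
Quinn has the top bid and wins; the price is the second-highest bid, 2700 points.
Quinn's payoff = 1950 points − 2700 points = -750 points. All other bidders lose, so their payoff is 0.

Payoffs: Paulo 0 points, Elif 0 points, Yara 0 points, Jonah 0 points, Noah 0 points, Quinn -750 points, Nikolai 0 points.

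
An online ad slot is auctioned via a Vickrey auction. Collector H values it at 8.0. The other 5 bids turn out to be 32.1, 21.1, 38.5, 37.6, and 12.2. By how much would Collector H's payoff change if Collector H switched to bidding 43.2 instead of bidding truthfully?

The highest competing bid is 38.5.
Bidding truthfully at 8.0: the top bid is 38.5 (a rival), so Collector H loses. Payoff = 0.0.
Bidding 43.2: Collector H has the top bid, wins, and pays the second-highest bid 38.5. Payoff = 8.0 − 38.5 = -30.5.
Change = -30.5 − 0.0 = -30.5.

Change in payoff: -30.5.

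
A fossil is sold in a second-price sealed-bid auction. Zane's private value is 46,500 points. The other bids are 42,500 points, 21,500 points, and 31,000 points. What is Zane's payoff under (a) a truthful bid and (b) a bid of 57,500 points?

The highest competing bid is 42,500 points.
Bidding truthfully at 46,500 points: Zane has the top bid, wins, and pays the second-highest bid 42,500 points. Payoff = 46,500 points − 42,500 points = 4,000 points.
Bidding 57,500 points: Zane has the top bid, wins, and pays the second-highest bid 42,500 points. Payoff = 46,500 points − 42,500 points = 4,000 points.
The bid only affects whether you win, not the price — here both bids land on the same side of the top rival bid, so the deviation is payoff-neutral.

Truthful: 4,000 points; alternative: 4,000 points.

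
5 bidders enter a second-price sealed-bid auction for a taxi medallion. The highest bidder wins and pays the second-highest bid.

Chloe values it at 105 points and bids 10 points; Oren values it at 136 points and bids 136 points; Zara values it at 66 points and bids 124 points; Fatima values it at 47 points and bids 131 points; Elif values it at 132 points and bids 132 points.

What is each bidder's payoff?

Ordered from highest: Oren 136 points, then Elif 132 points, then Fatima 131 points, then Zara 124 points, then Chloe 10 points.
Oren has the top bid and wins; the price is the second-highest bid, 132 points.
Oren's payoff = 136 points − 132 points = 4 points. All other bidders lose, so their payoff is 0.

Payoffs: Chloe 0 points, Oren 4 points, Zara 0 points, Fatima 0 points, Elif 0 points.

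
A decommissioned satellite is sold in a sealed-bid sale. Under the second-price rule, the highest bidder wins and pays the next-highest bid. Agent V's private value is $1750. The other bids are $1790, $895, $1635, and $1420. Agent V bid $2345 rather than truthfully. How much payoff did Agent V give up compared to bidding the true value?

Payoff forgone: $40.

The highest competing bid is $1790.
Bidding truthfully at $1750: the top bid is $1790 (a rival), so Agent V loses. Payoff = $0.
Bidding $2345: Agent V has the top bid, wins, and pays the second-highest bid $1790. Payoff = $1750 − $1790 = -$40.
Regret = truthful payoff − actual payoff = $0 − -$40 = $40.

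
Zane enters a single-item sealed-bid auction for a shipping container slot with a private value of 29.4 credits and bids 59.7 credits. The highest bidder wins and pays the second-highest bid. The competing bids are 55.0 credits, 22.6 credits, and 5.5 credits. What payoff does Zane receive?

Highest competing bid: 55.0 credits.
Zane's bid 59.7 credits is the highest overall, so Zane wins and pays the second-highest bid, 55.0 credits.
Payoff = value − price = 29.4 credits − 55.0 credits = -25.6 credits.

-25.6 credits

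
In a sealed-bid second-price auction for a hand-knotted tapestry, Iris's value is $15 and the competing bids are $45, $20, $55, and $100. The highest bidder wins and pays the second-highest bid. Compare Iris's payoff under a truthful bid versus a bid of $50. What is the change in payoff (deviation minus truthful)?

$0

The highest competing bid is $100.
Bidding truthfully at $15: the top bid is $100 (a rival), so Iris loses. Payoff = $0.
Bidding $50: the top bid is $100 (a rival), so Iris loses. Payoff = $0.
Change = $0 − $0 = $0.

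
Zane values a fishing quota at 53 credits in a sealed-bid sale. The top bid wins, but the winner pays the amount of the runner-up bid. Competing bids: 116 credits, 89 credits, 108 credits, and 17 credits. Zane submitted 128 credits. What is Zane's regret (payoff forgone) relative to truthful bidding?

The highest competing bid is 116 credits.
Bidding truthfully at 53 credits: the top bid is 116 credits (a rival), so Zane loses. Payoff = 0 credits.
Bidding 128 credits: Zane has the top bid, wins, and pays the second-highest bid 116 credits. Payoff = 53 credits − 116 credits = -63 credits.
Regret = truthful payoff − actual payoff = 0 credits − -63 credits = 63 credits.

Payoff forgone: 63 credits.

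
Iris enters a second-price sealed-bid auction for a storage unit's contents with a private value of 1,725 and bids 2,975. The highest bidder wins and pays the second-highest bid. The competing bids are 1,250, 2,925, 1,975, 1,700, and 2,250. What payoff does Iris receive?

Highest competing bid: 2,925.
Iris's bid 2,975 is the highest overall, so Iris wins and pays the second-highest bid, 2,925.
Payoff = value − price = 1,725 − 2,925 = -1,200.
Overbidding won the item at a price above value — truthful bidding would have avoided this loss.

Iris's payoff: -1,200.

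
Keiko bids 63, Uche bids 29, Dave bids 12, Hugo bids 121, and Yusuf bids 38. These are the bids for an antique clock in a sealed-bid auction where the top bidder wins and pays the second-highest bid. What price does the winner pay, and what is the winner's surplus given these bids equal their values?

The winner pays 63 for a surplus of 58.

Sorted high to low: Hugo 121 > Keiko 63 > Yusuf 38 > Uche 29 > Dave 12.
Hugo is the highest bidder, so Hugo wins.
Under the second-price rule, the price is the second-highest bid: 63.
Surplus = 121 − 63 = 58.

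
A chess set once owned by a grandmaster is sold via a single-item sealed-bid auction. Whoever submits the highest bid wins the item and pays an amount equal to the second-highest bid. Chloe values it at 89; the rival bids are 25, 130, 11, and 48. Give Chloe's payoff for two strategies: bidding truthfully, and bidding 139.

Truthful: 0; alternative: -41.

The highest competing bid is 130.
Bidding truthfully at 89: the top bid is 130 (a rival), so Chloe loses. Payoff = 0.
Bidding 139: Chloe has the top bid, wins, and pays the second-highest bid 130. Payoff = 89 − 130 = -41.
This is the dominant-strategy logic: truthful bidding weakly beats any alternative.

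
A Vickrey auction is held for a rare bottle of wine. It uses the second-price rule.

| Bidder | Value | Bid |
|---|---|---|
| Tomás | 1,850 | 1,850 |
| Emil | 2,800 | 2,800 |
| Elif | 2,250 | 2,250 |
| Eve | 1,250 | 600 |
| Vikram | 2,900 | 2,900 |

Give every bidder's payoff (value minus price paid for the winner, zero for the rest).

Payoffs: Tomás 0, Emil 0, Elif 0, Eve 0, Vikram 100.

Ranking the bids: Vikram 2,900, then Emil 2,800, then Elif 2,250, then Tomás 1,850, then Eve 600.
Vikram has the top bid and wins; the price is the second-highest bid, 2,800.
Vikram's payoff = 2,900 − 2,800 = 100. All other bidders lose, so their payoff is 0.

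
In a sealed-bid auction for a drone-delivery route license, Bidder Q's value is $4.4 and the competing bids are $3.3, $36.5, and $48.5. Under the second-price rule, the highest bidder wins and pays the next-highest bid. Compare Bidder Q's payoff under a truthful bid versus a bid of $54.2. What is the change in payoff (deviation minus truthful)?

-$44.1

The highest competing bid is $48.5.
Bidding truthfully at $4.4: the top bid is $48.5 (a rival), so Bidder Q loses. Payoff = $0.0.
Bidding $54.2: Bidder Q has the top bid, wins, and pays the second-highest bid $48.5. Payoff = $4.4 − $48.5 = -$44.1.
Change = -$44.1 − $0.0 = -$44.1.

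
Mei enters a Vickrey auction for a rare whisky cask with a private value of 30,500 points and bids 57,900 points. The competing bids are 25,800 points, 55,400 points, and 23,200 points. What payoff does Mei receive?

Highest competing bid: 55,400 points.
Mei's bid 57,900 points is the highest overall, so Mei wins and pays the second-highest bid, 55,400 points.
Payoff = value − price = 30,500 points − 55,400 points = -24,900 points.

Payoff = -24,900 points.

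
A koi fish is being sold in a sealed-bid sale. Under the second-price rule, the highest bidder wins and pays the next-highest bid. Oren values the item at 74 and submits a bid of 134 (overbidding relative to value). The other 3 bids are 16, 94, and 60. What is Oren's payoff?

Oren's payoff: -20.

Highest competing bid: 94.
Oren's bid 134 is the highest overall, so Oren wins and pays the second-highest bid, 94.
Payoff = value − price = 74 − 94 = -20.
Overbidding won the item at a price above value — truthful bidding would have avoided this loss.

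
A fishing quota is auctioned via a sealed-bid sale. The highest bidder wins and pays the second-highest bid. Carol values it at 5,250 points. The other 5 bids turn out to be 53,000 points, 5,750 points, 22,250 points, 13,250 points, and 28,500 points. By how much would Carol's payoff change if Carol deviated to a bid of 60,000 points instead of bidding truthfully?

The highest competing bid is 53,000 points.
Bidding truthfully at 5,250 points: the top bid is 53,000 points (a rival), so Carol loses. Payoff = 0 points.
Bidding 60,000 points: Carol has the top bid, wins, and pays the second-highest bid 53,000 points. Payoff = 5,250 points − 53,000 points = -47,750 points.
Change = -47,750 points − 0 points = -47,750 points.

-47,750 points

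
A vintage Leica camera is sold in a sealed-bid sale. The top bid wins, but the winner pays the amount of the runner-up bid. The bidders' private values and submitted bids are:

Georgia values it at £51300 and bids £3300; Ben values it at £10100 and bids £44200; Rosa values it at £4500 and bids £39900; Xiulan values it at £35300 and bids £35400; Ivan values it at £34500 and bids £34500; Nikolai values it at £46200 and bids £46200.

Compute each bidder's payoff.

Sorted high to low: Nikolai £46200, then Ben £44200, then Rosa £39900, then Xiulan £35400, then Ivan £34500, then Georgia £3300.
Nikolai has the top bid and wins; the price is the second-highest bid, £44200.
Nikolai's payoff = £46200 − £44200 = £2000. All other bidders lose, so their payoff is 0.

Payoffs: Georgia £0, Ben £0, Rosa £0, Xiulan £0, Ivan £0, Nikolai £2000.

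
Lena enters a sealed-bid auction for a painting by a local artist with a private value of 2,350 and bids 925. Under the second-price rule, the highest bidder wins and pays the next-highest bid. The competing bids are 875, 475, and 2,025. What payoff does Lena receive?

Lena's payoff: 0.

Highest competing bid: 2,025.
Lena's bid 925 is not the highest, so Lena loses, pays nothing, and earns zero payoff.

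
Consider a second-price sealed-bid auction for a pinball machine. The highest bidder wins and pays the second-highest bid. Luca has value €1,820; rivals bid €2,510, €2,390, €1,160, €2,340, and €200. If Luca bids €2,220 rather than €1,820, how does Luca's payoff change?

Payoff change: €0.

The highest competing bid is €2,510.
Bidding truthfully at €1,820: the top bid is €2,510 (a rival), so Luca loses. Payoff = €0.
Bidding €2,220: the top bid is €2,510 (a rival), so Luca loses. Payoff = €0.
Change = €0 − €0 = €0.
The bid only affects whether you win, not the price — here both bids land on the same side of the top rival bid, so the deviation is payoff-neutral.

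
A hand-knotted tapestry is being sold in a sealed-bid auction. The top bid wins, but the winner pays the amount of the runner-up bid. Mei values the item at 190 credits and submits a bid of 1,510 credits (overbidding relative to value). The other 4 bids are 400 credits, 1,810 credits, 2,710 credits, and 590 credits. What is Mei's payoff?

Payoff = 0 credits.

Highest competing bid: 2,710 credits.
Mei's bid 1,510 credits is not the highest, so Mei loses, pays nothing, and earns zero payoff.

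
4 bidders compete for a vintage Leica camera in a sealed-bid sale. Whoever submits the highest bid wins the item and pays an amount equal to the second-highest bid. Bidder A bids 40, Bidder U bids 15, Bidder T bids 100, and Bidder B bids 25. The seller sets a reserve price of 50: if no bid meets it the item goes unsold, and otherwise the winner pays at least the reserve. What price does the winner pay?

50

Sorted high to low: Bidder T 100, then Bidder A 40, then Bidder B 25, then Bidder U 15.
Bidder T has the highest bid, so Bidder T wins.
The second-highest bid is 40, but the reserve 50 is higher, so the price is the reserve.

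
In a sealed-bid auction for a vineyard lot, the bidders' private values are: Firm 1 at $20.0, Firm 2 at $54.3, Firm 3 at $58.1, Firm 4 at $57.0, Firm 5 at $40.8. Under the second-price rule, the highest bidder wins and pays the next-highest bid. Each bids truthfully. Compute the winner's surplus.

Ranking the bids: Firm 3 $58.1, then Firm 4 $57.0, then Firm 2 $54.3, then Firm 5 $40.8, then Firm 1 $20.0.
Firm 3 wins with the top bid and pays the second-highest, $57.0.
Surplus = $58.1 − $57.0 = $1.1.

$1.1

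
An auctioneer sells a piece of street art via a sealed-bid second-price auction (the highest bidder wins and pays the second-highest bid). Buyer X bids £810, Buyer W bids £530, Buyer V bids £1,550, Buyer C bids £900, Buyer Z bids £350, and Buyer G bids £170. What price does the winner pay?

Bids in descending order: Buyer V £1,550, then Buyer C £900, then Buyer X £810, then Buyer W £530, then Buyer Z £350, then Buyer G £170.
Buyer V is the highest bidder, so Buyer V wins.
Under the second-price rule, the price is the second-highest bid: £900.

Price paid: £900.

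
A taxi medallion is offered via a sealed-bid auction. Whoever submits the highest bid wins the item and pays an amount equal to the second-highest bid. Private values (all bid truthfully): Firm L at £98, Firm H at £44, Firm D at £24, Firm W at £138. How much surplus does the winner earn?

Winner's surplus: £40.

Bids in descending order: Firm W £138; Firm L £98; Firm H £44; Firm D £24.
Firm W wins with the top bid and pays the second-highest, £98.
Surplus = £138 − £98 = £40.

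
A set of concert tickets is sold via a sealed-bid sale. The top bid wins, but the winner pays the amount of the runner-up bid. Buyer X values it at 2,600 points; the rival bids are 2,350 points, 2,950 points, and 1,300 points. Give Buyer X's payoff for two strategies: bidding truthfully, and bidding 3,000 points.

The highest competing bid is 2,950 points.
Bidding truthfully at 2,600 points: the top bid is 2,950 points (a rival), so Buyer X loses. Payoff = 0 points.
Bidding 3,000 points: Buyer X has the top bid, wins, and pays the second-highest bid 2,950 points. Payoff = 2,600 points − 2,950 points = -350 points.
Deviating from a truthful bid can only lose payoff in a second-price auction — never gain.

(a) 0 points  (b) -350 points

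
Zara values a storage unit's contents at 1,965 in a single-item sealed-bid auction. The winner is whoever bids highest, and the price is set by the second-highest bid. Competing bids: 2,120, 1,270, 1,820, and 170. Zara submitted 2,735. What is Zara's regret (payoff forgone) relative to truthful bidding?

The highest competing bid is 2,120.
Bidding truthfully at 1,965: the top bid is 2,120 (a rival), so Zara loses. Payoff = 0.
Bidding 2,735: Zara has the top bid, wins, and pays the second-highest bid 2,120. Payoff = 1,965 − 2,120 = -155.
Regret = truthful payoff − actual payoff = 0 − -155 = 155.

Payoff forgone: 155.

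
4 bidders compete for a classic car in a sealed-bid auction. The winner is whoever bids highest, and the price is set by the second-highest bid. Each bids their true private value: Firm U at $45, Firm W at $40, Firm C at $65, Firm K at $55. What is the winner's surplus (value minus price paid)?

$10

Bids in descending order: Firm C $65, then Firm K $55, then Firm U $45, then Firm W $40.
Firm C wins with the top bid and pays the second-highest, $55.
Surplus = $65 − $55 = $10.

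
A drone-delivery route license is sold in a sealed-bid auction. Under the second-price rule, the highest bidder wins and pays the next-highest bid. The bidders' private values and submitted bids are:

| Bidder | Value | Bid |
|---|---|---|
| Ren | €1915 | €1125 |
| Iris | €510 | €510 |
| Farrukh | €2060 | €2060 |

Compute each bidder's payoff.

Ranking the bids: Farrukh €2060 > Ren €1125 > Iris €510.
Farrukh has the top bid and wins; the price is the second-highest bid, €1125.
Farrukh's payoff = €2060 − €1125 = €935. All other bidders lose, so their payoff is 0.

Payoffs: Ren €0, Iris €0, Farrukh €935.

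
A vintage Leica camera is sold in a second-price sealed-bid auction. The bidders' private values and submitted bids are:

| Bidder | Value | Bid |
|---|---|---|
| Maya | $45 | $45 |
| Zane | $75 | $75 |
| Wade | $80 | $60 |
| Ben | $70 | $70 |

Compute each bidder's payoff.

Payoffs: Maya $0, Zane $5, Wade $0, Ben $0.

Bids in descending order: Zane $75 > Ben $70 > Wade $60 > Maya $45.
Zane has the top bid and wins; the price is the second-highest bid, $70.
Zane's payoff = $75 − $70 = $5. All other bidders lose, so their payoff is 0.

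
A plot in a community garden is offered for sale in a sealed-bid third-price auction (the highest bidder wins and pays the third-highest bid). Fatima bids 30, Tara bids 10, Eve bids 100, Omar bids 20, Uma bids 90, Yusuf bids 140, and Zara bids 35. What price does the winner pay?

Bids in descending order: Yusuf 140 > Eve 100 > Uma 90 > Zara 35 > Fatima 30 > Omar 20 > Tara 10.
Yusuf is the highest bidder, so Yusuf wins.
Under the third-price rule, the price is the third-highest bid: 90.

90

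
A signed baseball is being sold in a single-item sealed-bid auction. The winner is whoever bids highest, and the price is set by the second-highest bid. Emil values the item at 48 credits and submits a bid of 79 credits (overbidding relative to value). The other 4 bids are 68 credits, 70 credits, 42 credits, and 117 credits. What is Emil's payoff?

Highest competing bid: 117 credits.
Emil's bid 79 credits is not the highest, so Emil loses, pays nothing, and earns zero payoff.

Emil's payoff: 0 credits.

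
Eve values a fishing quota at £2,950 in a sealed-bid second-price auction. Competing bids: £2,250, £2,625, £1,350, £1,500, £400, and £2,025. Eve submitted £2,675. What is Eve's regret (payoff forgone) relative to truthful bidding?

The highest competing bid is £2,625.
Bidding truthfully at £2,950: Eve has the top bid, wins, and pays the second-highest bid £2,625. Payoff = £2,950 − £2,625 = £325.
Bidding £2,675: Eve has the top bid, wins, and pays the second-highest bid £2,625. Payoff = £2,950 − £2,625 = £325.
Regret = truthful payoff − actual payoff = £325 − £325 = £0.

£0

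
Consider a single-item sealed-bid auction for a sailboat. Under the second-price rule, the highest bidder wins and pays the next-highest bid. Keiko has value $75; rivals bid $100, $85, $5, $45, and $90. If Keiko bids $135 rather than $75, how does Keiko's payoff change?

The highest competing bid is $100.
Bidding truthfully at $75: the top bid is $100 (a rival), so Keiko loses. Payoff = $0.
Bidding $135: Keiko has the top bid, wins, and pays the second-highest bid $100. Payoff = $75 − $100 = -$25.
Change = -$25 − $0 = -$25.

-$25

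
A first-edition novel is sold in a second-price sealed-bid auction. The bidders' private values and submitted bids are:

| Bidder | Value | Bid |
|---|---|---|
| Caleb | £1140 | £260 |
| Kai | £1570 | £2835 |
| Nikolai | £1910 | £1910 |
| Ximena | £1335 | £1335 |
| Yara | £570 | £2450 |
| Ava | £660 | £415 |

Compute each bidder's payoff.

Ranking the bids: Kai £2835; Yara £2450; Nikolai £1910; Ximena £1335; Ava £415; Caleb £260.
Kai has the top bid and wins; the price is the second-highest bid, £2450.
Kai's payoff = £1570 − £2450 = -£880. All other bidders lose, so their payoff is 0.

Caleb £0, Kai -£880, Nikolai £0, Ximena £0, Yara £0, Ava £0.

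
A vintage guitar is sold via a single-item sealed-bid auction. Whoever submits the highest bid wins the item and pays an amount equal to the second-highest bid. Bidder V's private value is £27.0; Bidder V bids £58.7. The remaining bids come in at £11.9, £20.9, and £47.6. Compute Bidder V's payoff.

Payoff = -£20.6.

Highest competing bid: £47.6.
Bidder V's bid £58.7 is the highest overall, so Bidder V wins and pays the second-highest bid, £47.6.
Payoff = value − price = £27.0 − £47.6 = -£20.6.
Overbidding won the item at a price above value — truthful bidding would have avoided this loss.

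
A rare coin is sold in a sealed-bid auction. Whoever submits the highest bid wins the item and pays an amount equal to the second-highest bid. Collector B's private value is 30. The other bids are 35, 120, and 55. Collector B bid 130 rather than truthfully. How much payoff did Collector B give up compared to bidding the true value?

Payoff forgone: 90.

The highest competing bid is 120.
Bidding truthfully at 30: the top bid is 120 (a rival), so Collector B loses. Payoff = 0.
Bidding 130: Collector B has the top bid, wins, and pays the second-highest bid 120. Payoff = 30 − 120 = -90.
Regret = truthful payoff − actual payoff = 0 − -90 = 90.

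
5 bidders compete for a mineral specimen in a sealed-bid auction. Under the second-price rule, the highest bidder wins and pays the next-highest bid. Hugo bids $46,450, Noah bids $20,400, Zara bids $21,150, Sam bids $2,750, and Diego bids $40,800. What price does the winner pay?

The winner pays $40,800.

Bids in descending order: Hugo $46,450 > Diego $40,800 > Zara $21,150 > Noah $20,400 > Sam $2,750.
Hugo has the highest bid, so Hugo wins.
The second-highest bid is $40,800, so that is what Hugo pays.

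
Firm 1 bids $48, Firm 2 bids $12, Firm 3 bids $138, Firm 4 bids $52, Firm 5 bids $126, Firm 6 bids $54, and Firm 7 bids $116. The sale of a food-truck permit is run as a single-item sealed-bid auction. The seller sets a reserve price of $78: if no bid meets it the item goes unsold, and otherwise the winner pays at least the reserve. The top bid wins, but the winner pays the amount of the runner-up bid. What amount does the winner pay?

$126

Bids in descending order: Firm 3 $138, then Firm 5 $126, then Firm 7 $116, then Firm 6 $54, then Firm 4 $52, then Firm 1 $48, then Firm 2 $12.
Firm 3 has the highest bid, so Firm 3 wins.
The second-highest bid is $126, which exceeds the reserve, so that sets the price.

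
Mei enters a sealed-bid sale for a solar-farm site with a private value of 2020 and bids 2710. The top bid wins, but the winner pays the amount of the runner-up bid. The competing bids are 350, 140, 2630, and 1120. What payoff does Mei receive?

Payoff = -610.

Highest competing bid: 2630.
Mei's bid 2710 is the highest overall, so Mei wins and pays the second-highest bid, 2630.
Payoff = value − price = 2020 − 2630 = -610.
Overbidding won the item at a price above value — truthful bidding would have avoided this loss.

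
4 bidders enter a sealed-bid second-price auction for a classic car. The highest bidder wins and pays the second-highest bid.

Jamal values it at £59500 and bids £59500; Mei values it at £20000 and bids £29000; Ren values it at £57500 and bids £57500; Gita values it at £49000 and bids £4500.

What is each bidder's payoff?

Jamal £2000, Mei £0, Ren £0, Gita £0.

Bids in descending order: Jamal £59500 > Ren £57500 > Mei £29000 > Gita £4500.
Jamal has the top bid and wins; the price is the second-highest bid, £57500.
Jamal's payoff = £59500 − £57500 = £2000. All other bidders lose, so their payoff is 0.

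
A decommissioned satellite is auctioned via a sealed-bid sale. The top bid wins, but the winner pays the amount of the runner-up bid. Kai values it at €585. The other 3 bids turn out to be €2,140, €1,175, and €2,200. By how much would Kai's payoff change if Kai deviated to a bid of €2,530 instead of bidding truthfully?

Payoff change: -€1,615.

The highest competing bid is €2,200.
Bidding truthfully at €585: the top bid is €2,200 (a rival), so Kai loses. Payoff = €0.
Bidding €2,530: Kai has the top bid, wins, and pays the second-highest bid €2,200. Payoff = €585 − €2,200 = -€1,615.
Change = -€1,615 − €0 = -€1,615.
This is the dominant-strategy logic: truthful bidding weakly beats any alternative.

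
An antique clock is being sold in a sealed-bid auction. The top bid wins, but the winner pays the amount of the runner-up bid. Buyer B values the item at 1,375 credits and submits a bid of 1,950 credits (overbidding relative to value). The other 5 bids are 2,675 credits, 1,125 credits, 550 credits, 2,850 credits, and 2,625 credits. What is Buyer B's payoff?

Highest competing bid: 2,850 credits.
Buyer B's bid 1,950 credits is not the highest, so Buyer B loses, pays nothing, and earns zero payoff.

Payoff = 0 credits.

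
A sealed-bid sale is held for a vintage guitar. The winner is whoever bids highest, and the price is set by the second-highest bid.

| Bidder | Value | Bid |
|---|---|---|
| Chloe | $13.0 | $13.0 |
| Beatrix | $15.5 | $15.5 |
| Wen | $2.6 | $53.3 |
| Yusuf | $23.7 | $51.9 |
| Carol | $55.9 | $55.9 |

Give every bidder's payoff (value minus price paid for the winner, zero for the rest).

Chloe $0.0, Beatrix $0.0, Wen $0.0, Yusuf $0.0, Carol $2.6.

Bids in descending order: Carol $55.9; Wen $53.3; Yusuf $51.9; Beatrix $15.5; Chloe $13.0.
Carol has the top bid and wins; the price is the second-highest bid, $53.3.
Carol's payoff = $55.9 − $53.3 = $2.6. All other bidders lose, so their payoff is 0.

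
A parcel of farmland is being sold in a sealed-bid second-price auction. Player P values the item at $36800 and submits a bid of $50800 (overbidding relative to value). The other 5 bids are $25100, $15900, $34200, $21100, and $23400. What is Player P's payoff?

$2600

Highest competing bid: $34200.
Player P's bid $50800 is the highest overall, so Player P wins and pays the second-highest bid, $34200.
Payoff = value − price = $36800 − $34200 = $2600.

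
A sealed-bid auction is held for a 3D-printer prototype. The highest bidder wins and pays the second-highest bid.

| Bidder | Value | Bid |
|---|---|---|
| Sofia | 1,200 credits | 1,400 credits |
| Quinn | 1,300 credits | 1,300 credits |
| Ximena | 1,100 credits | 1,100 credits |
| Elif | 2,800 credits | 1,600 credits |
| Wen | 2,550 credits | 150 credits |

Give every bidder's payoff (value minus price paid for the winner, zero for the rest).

Payoffs: Sofia 0 credits, Quinn 0 credits, Ximena 0 credits, Elif 1,400 credits, Wen 0 credits.

Ordered from highest: Elif 1,600 credits > Sofia 1,400 credits > Quinn 1,300 credits > Ximena 1,100 credits > Wen 150 credits.
Elif has the top bid and wins; the price is the second-highest bid, 1,400 credits.
Elif's payoff = 2,800 credits − 1,400 credits = 1,400 credits. All other bidders lose, so their payoff is 0.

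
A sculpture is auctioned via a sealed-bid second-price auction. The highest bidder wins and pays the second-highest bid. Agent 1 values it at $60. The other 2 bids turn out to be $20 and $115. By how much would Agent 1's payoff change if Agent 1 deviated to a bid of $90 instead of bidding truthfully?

Payoff change: $0.

The highest competing bid is $115.
Bidding truthfully at $60: the top bid is $115 (a rival), so Agent 1 loses. Payoff = $0.
Bidding $90: the top bid is $115 (a rival), so Agent 1 loses. Payoff = $0.
Change = $0 − $0 = $0.
The bid only affects whether you win, not the price — here both bids land on the same side of the top rival bid, so the deviation is payoff-neutral.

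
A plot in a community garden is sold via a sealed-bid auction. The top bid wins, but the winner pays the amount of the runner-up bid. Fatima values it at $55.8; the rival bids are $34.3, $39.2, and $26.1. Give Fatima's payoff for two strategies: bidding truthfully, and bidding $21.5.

(a) $16.6  (b) $0.0

The highest competing bid is $39.2.
Bidding truthfully at $55.8: Fatima has the top bid, wins, and pays the second-highest bid $39.2. Payoff = $55.8 − $39.2 = $16.6.
Bidding $21.5: the top bid is $39.2 (a rival), so Fatima loses. Payoff = $0.0.
This is the dominant-strategy logic: truthful bidding weakly beats any alternative.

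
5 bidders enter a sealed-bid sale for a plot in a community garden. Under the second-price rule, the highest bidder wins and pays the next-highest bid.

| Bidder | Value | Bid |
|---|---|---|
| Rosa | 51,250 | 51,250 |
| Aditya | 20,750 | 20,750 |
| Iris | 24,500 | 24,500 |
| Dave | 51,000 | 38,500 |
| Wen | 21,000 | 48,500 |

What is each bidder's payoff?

Ranking the bids: Rosa 51,250, then Wen 48,500, then Dave 38,500, then Iris 24,500, then Aditya 20,750.
Rosa has the top bid and wins; the price is the second-highest bid, 48,500.
Rosa's payoff = 51,250 − 48,500 = 2,750. All other bidders lose, so their payoff is 0.

Rosa 2,750, Aditya 0, Iris 0, Dave 0, Wen 0.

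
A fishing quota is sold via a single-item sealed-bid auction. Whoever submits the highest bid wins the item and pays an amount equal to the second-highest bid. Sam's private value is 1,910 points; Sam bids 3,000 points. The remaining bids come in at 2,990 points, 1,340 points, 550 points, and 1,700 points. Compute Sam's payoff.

Highest competing bid: 2,990 points.
Sam's bid 3,000 points is the highest overall, so Sam wins and pays the second-highest bid, 2,990 points.
Payoff = value − price = 1,910 points − 2,990 points = -1,080 points.
Overbidding won the item at a price above value — truthful bidding would have avoided this loss.

Payoff = -1,080 points.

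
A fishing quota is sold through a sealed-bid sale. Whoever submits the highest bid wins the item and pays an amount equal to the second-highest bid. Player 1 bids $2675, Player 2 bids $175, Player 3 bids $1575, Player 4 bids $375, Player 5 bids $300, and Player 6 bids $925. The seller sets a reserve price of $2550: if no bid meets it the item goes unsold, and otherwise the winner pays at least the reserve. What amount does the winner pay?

Ordered from highest: Player 1 $2675 > Player 3 $1575 > Player 6 $925 > Player 4 $375 > Player 5 $300 > Player 2 $175.
Player 1 has the highest bid, so Player 1 wins.
The second-highest bid is $1575, but the reserve $2550 is higher, so the price is the reserve.

Price paid: $2550.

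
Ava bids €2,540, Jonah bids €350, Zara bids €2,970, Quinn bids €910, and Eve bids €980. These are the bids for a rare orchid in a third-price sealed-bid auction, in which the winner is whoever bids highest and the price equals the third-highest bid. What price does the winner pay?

Sorted high to low: Zara €2,970 > Ava €2,540 > Eve €980 > Quinn €910 > Jonah €350.
Zara is the highest bidder, so Zara wins.
Under the third-price rule, the price is the third-highest bid: €980.

The winner pays €980.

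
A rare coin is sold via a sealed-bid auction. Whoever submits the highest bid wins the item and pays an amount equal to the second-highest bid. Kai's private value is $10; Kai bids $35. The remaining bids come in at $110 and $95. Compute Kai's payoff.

Highest competing bid: $110.
Kai's bid $35 is not the highest, so Kai loses, pays nothing, and earns zero payoff.

Kai's payoff: $0.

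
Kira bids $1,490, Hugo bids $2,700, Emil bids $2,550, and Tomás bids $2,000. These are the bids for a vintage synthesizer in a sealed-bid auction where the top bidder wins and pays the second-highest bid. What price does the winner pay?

$2,550

Sorted high to low: Hugo $2,700; Emil $2,550; Tomás $2,000; Kira $1,490.
Hugo is the highest bidder, so Hugo wins.
Under the second-price rule, the price is the second-highest bid: $2,550.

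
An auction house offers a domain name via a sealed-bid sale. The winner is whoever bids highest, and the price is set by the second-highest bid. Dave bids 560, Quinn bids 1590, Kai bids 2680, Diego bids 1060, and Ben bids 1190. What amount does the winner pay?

Bids in descending order: Kai 2680 > Quinn 1590 > Ben 1190 > Diego 1060 > Dave 560.
Kai has the highest bid, so Kai wins.
The second-highest bid is 1590, so that is what Kai pays.

The winner pays 1590.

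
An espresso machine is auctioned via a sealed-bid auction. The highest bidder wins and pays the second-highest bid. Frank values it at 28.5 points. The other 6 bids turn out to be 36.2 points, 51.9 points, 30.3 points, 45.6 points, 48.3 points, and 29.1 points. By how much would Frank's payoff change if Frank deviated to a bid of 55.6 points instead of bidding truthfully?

The highest competing bid is 51.9 points.
Bidding truthfully at 28.5 points: the top bid is 51.9 points (a rival), so Frank loses. Payoff = 0.0 points.
Bidding 55.6 points: Frank has the top bid, wins, and pays the second-highest bid 51.9 points. Payoff = 28.5 points − 51.9 points = -23.4 points.
Change = -23.4 points − 0.0 points = -23.4 points.

Change in payoff: -23.4 points.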